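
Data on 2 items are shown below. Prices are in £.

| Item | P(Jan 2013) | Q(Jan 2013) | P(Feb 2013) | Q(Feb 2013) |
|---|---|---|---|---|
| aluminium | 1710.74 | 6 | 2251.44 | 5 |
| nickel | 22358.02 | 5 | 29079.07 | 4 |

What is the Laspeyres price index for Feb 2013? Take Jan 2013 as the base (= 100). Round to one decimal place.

130.2

Laspeyres price index uses base-period quantities as weights.
ΣP(Feb 2013)·Q(Jan 2013) = 2251.44×6 + 29079.07×5 = 13508.64 + 145395.35 = 158903.99
ΣP(Jan 2013)·Q(Jan 2013) = 1710.74×6 + 22358.02×5 = 10264.44 + 111790.1 = 122054.54
Index = 158903.99 / 122054.54 × 100 = 130.1910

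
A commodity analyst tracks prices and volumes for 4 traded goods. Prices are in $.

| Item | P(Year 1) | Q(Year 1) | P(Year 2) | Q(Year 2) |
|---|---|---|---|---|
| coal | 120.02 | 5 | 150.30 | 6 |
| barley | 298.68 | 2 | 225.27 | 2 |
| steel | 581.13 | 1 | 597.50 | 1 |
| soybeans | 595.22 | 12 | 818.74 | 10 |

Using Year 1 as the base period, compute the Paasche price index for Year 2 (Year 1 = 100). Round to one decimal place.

Paasche price index uses current-period quantities as weights.
ΣP(Year 2)·Q(Year 2) = 150.30×6 + 225.27×2 + 597.50×1 + 818.74×10 = 901.8 + 450.54 + 597.5 + 8187.4 = 10137.24
ΣP(Year 1)·Q(Year 2) = 120.02×6 + 298.68×2 + 581.13×1 + 595.22×10 = 720.12 + 597.36 + 581.13 + 5952.2 = 7850.81
Index = 10137.24 / 7850.81 × 100 = 129.1235

129.1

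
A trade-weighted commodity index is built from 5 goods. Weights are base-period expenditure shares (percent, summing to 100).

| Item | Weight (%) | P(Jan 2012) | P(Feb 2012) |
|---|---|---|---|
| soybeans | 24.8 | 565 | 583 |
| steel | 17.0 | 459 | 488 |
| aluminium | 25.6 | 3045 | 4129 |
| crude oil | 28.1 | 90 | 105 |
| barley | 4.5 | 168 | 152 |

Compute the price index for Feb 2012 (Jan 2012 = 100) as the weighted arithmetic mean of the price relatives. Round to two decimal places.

soybeans: 24.8 × (583/565) = 24.8 × 1.031858 = 25.5901
steel: 17.0 × (488/459) = 17.0 × 1.063181 = 18.0741
aluminium: 25.6 × (4129/3045) = 25.6 × 1.355993 = 34.7134
crude oil: 28.1 × (105/90) = 28.1 × 1.166667 = 32.7833
barley: 4.5 × (152/168) = 4.5 × 0.904762 = 4.0714
Index = Σ wᵢ·(p₁ᵢ/p₀ᵢ) = 25.5901 + 18.0741 + 34.7134 + 32.7833 + 4.0714 = 115.2324

115.23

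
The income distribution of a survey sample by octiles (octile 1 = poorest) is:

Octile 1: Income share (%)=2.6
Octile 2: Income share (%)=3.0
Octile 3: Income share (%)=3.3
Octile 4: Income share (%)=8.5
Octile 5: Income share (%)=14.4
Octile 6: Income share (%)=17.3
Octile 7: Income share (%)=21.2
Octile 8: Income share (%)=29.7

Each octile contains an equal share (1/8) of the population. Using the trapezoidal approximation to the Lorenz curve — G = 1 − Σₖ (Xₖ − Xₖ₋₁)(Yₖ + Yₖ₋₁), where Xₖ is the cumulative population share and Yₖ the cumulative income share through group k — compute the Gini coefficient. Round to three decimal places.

0.411

Cumulative income shares Yₖ: 0.0260, 0.0560, 0.0890, 0.1740, 0.3180, 0.4910, 0.7030, 1.0000
Σ (Xₖ−Xₖ₋₁)(Yₖ+Yₖ₋₁) = (1/8)(0.0260+0.0000) + (1/8)(0.0560+0.0260) + (1/8)(0.0890+0.0560) + (1/8)(0.1740+0.0890) + (1/8)(0.3180+0.1740) + (1/8)(0.4910+0.3180) + (1/8)(0.7030+0.4910) + (1/8)(1.0000+0.7030)
  = 0.0033 + 0.0103 + 0.0181 + 0.0329 + 0.0615 + 0.1011 + 0.1492 + 0.2129 = 0.5892
G = 1 − 0.5892 = 0.4108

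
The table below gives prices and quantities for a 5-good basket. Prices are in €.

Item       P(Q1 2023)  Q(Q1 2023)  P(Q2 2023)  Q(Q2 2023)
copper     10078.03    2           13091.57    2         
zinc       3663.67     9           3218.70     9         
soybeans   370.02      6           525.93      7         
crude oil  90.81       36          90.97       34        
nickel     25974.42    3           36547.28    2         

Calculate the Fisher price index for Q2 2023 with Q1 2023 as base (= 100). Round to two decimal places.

Laspeyres component (base-period weights):
ΣP(Q2 2023)Q(Q1 2023) = 13091.57×2 + 3218.70×9 + 525.93×6 + 90.97×36 + 36547.28×3 = 26183.14 + 28968.3 + 3155.58 + 3274.92 + 109641.84 = 171223.78
ΣP(Q1 2023)Q(Q1 2023) = 10078.03×2 + 3663.67×9 + 370.02×6 + 90.81×36 + 25974.42×3 = 20156.06 + 32973.03 + 2220.12 + 3269.16 + 77923.26 = 136541.63
L = 171223.78 / 136541.63 × 100 = 125.4004
Paasche component (current-period weights):
ΣP(Q2 2023)Q(Q2 2023) = 13091.57×2 + 3218.70×9 + 525.93×7 + 90.97×34 + 36547.28×2 = 26183.14 + 28968.3 + 3681.51 + 3092.98 + 73094.56 = 135020.49
ΣP(Q1 2023)Q(Q2 2023) = 10078.03×2 + 3663.67×9 + 370.02×7 + 90.81×34 + 25974.42×2 = 20156.06 + 32973.03 + 2590.14 + 3087.54 + 51948.84 = 110755.61
P = 135020.49 / 110755.61 × 100 = 121.9085
Fisher = √(L × P) = √(125.4004 × 121.9085) = 123.6421

123.64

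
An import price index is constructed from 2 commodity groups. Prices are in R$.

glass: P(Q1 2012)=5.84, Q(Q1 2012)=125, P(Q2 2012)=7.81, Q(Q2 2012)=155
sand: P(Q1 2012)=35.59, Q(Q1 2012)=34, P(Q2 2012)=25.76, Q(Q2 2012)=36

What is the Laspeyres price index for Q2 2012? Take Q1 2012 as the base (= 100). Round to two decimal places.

Laspeyres price index uses base-period quantities as weights.
ΣP(Q2 2012)·Q(Q1 2012) = 7.81×125 + 25.76×34 = 976.25 + 875.84 = 1852.09
ΣP(Q1 2012)·Q(Q1 2012) = 5.84×125 + 35.59×34 = 730 + 1210.06 = 1940.06
Index = 1852.09 / 1940.06 × 100 = 95.4656

95.47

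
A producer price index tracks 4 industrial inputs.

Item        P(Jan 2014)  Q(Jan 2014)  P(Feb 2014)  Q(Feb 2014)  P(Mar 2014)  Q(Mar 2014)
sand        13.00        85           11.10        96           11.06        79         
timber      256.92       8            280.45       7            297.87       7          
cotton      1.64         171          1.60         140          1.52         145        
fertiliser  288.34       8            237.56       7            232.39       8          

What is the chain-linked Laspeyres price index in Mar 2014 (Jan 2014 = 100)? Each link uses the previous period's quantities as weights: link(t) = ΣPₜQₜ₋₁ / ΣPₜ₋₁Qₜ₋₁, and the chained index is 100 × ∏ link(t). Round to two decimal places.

Link Jan 2014→Feb 2014:
ΣP(Feb 2014)Q(Jan 2014) = 11.10×85 + 280.45×8 + 1.60×171 + 237.56×8 = 943.5 + 2243.6 + 273.6 + 1900.48 = 5361.18
ΣP(Jan 2014)Q(Jan 2014) = 13.00×85 + 256.92×8 + 1.64×171 + 288.34×8 = 1105 + 2055.36 + 280.44 + 2306.72 = 5747.52
link = 5361.18/5747.52 = 0.932781
Link Feb 2014→Mar 2014:
ΣP(Mar 2014)Q(Feb 2014) = 11.06×96 + 297.87×7 + 1.52×140 + 232.39×7 = 1061.76 + 2085.09 + 212.8 + 1626.73 = 4986.38
ΣP(Feb 2014)Q(Feb 2014) = 11.10×96 + 280.45×7 + 1.60×140 + 237.56×7 = 1065.6 + 1963.15 + 224 + 1662.92 = 4915.67
link = 4986.38/4915.67 = 1.014385
Chained index = 100 × 0.932781 × 1.014385 = 94.6199

94.62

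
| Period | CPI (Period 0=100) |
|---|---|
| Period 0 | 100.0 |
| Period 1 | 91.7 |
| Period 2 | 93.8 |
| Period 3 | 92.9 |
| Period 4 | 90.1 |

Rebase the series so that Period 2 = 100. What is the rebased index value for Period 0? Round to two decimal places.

Rebased(Period 0) = 100.0 / 93.8 × 100 = 106.6098

106.61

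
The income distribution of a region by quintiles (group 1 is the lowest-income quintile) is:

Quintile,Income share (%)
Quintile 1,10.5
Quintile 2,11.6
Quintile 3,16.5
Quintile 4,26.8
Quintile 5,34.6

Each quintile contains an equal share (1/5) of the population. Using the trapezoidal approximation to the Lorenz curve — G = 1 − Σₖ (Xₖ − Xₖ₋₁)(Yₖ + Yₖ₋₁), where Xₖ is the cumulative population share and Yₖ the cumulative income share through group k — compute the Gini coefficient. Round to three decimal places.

0.254

Cumulative income shares Yₖ: 0.1050, 0.2210, 0.3860, 0.6540, 1.0000
Σ (Xₖ−Xₖ₋₁)(Yₖ+Yₖ₋₁) = (1/5)(0.1050+0.0000) + (1/5)(0.2210+0.1050) + (1/5)(0.3860+0.2210) + (1/5)(0.6540+0.3860) + (1/5)(1.0000+0.6540)
  = 0.0210 + 0.0652 + 0.1214 + 0.2080 + 0.3308 = 0.7464
G = 1 − 0.7464 = 0.2536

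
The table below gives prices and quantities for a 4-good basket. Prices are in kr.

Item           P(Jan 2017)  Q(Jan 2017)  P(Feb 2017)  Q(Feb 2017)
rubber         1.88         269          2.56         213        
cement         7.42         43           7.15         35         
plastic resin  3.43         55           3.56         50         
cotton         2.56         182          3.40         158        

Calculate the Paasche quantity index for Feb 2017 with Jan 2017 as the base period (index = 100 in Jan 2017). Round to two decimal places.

83.43

Paasche quantity index uses current-period prices as weights.
ΣP(Feb 2017)·Q(Feb 2017) = 2.56×213 + 7.15×35 + 3.56×50 + 3.40×158 = 545.28 + 250.25 + 178 + 537.2 = 1510.73
ΣP(Feb 2017)·Q(Jan 2017) = 2.56×269 + 7.15×43 + 3.56×55 + 3.40×182 = 688.64 + 307.45 + 195.8 + 618.8 = 1810.69
Index = 1510.73 / 1810.69 × 100 = 83.4339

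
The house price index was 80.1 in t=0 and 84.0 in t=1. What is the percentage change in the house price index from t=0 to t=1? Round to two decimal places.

Change = (84.0 − 80.1) / 80.1 × 100
       = 3.9 / 80.1 × 100 = 4.8689%

4.87%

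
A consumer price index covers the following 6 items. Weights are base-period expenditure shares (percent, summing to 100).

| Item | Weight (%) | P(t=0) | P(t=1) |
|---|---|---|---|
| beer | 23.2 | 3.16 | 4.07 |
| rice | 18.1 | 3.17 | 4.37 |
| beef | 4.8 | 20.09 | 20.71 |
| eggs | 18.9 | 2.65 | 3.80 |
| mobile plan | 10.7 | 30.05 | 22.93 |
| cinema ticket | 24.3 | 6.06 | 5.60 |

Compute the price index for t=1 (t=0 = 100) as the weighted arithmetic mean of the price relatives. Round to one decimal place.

117.5

beer: 23.2 × (4.07/3.16) = 23.2 × 1.287975 = 29.8810
rice: 18.1 × (4.37/3.17) = 18.1 × 1.378549 = 24.9517
beef: 4.8 × (20.71/20.09) = 4.8 × 1.030861 = 4.9481
eggs: 18.9 × (3.80/2.65) = 18.9 × 1.433962 = 27.1019
mobile plan: 10.7 × (22.93/30.05) = 10.7 × 0.763062 = 8.1648
cinema ticket: 24.3 × (5.60/6.06) = 24.3 × 0.924092 = 22.4554
Index = Σ wᵢ·(p₁ᵢ/p₀ᵢ) = 29.8810 + 24.9517 + 4.9481 + 27.1019 + 8.1648 + 22.4554 = 117.5030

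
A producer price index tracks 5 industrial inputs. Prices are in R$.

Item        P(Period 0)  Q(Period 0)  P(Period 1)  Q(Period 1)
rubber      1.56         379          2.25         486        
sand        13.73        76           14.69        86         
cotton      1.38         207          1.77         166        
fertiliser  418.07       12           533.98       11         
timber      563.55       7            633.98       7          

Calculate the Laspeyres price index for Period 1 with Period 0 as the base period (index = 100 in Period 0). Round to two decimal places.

121.13

Laspeyres price index uses base-period quantities as weights.
ΣP(Period 1)·Q(Period 0) = 2.25×379 + 14.69×76 + 1.77×207 + 533.98×12 + 633.98×7 = 852.75 + 1116.44 + 366.39 + 6407.76 + 4437.86 = 13181.2
ΣP(Period 0)·Q(Period 0) = 1.56×379 + 13.73×76 + 1.38×207 + 418.07×12 + 563.55×7 = 591.24 + 1043.48 + 285.66 + 5016.84 + 3944.85 = 10882.07
Index = 13181.2 / 10882.07 × 100 = 121.1277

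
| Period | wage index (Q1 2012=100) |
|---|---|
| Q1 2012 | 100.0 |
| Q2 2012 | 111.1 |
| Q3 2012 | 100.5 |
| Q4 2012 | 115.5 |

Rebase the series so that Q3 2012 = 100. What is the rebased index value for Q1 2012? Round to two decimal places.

Rebased(Q1 2012) = 100.0 / 100.5 × 100 = 99.5025

99.50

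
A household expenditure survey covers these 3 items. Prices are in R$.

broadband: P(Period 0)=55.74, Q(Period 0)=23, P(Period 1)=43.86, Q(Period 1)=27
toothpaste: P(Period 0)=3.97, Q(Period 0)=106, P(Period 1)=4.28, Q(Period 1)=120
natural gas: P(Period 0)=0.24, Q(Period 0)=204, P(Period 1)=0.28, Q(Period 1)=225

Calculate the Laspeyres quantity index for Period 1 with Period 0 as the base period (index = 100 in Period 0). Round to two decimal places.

Laspeyres quantity index uses base-period prices as weights.
ΣP(Period 0)·Q(Period 1) = 55.74×27 + 3.97×120 + 0.24×225 = 1504.98 + 476.4 + 54 = 2035.38
ΣP(Period 0)·Q(Period 0) = 55.74×23 + 3.97×106 + 0.24×204 = 1282.02 + 420.82 + 48.96 = 1751.8
Index = 2035.38 / 1751.8 × 100 = 116.1879

116.19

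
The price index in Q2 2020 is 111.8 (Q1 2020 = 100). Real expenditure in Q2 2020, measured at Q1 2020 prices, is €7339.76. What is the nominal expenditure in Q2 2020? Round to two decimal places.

Nominal = Real × (Index/100) = 7339.76 × (111.8/100)
        = 7339.76 × 1.118 = 8205.8517

8205.85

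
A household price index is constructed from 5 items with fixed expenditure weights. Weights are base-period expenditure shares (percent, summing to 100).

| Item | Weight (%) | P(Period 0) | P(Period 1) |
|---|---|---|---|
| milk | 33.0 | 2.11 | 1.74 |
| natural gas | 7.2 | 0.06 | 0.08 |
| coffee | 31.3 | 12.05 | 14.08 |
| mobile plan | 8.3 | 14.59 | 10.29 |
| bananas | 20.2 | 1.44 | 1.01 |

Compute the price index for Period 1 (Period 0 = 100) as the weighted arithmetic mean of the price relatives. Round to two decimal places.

milk: 33.0 × (1.74/2.11) = 33.0 × 0.824645 = 27.2133
natural gas: 7.2 × (0.08/0.06) = 7.2 × 1.333333 = 9.6000
coffee: 31.3 × (14.08/12.05) = 31.3 × 1.168465 = 36.5729
mobile plan: 8.3 × (10.29/14.59) = 8.3 × 0.705278 = 5.8538
bananas: 20.2 × (1.01/1.44) = 20.2 × 0.701389 = 14.1681
Index = Σ wᵢ·(p₁ᵢ/p₀ᵢ) = 27.2133 + 9.6000 + 36.5729 + 5.8538 + 14.1681 = 93.4081

93.41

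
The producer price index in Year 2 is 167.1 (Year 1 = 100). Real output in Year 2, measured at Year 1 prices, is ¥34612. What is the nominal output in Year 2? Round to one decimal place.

Nominal = Real × (Index/100) = 34612 × (167.1/100)
        = 34612 × 1.671 = 57836.6520

57836.7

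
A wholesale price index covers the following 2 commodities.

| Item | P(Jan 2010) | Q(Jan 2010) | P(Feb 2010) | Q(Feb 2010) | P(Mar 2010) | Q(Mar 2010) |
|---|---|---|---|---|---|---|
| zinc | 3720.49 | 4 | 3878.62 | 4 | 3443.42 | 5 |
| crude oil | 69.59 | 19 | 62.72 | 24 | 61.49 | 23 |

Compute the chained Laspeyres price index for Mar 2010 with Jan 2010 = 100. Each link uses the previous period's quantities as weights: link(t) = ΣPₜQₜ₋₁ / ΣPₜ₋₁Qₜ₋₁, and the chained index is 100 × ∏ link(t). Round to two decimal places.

Link Jan 2010→Feb 2010:
ΣP(Feb 2010)Q(Jan 2010) = 3878.62×4 + 62.72×19 = 15514.48 + 1191.68 = 16706.16
ΣP(Jan 2010)Q(Jan 2010) = 3720.49×4 + 69.59×19 = 14881.96 + 1322.21 = 16204.17
link = 16706.16/16204.17 = 1.030979
Link Feb 2010→Mar 2010:
ΣP(Mar 2010)Q(Feb 2010) = 3443.42×4 + 61.49×24 = 13773.68 + 1475.76 = 15249.44
ΣP(Feb 2010)Q(Feb 2010) = 3878.62×4 + 62.72×24 = 15514.48 + 1505.28 = 17019.76
link = 15249.44/17019.76 = 0.895984
Chained index = 100 × 1.030979 × 0.895984 = 92.3741

92.37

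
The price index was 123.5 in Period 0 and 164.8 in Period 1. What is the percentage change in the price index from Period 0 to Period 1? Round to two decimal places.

Change = (164.8 − 123.5) / 123.5 × 100
       = 41.3 / 123.5 × 100 = 33.4413%

33.44%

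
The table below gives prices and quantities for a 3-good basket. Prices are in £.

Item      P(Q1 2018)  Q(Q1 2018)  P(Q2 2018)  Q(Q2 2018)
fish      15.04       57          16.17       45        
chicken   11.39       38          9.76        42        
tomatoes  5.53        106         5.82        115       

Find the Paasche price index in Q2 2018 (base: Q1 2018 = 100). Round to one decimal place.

Paasche price index uses current-period quantities as weights.
ΣP(Q2 2018)·Q(Q2 2018) = 16.17×45 + 9.76×42 + 5.82×115 = 727.65 + 409.92 + 669.3 = 1806.87
ΣP(Q1 2018)·Q(Q2 2018) = 15.04×45 + 11.39×42 + 5.53×115 = 676.8 + 478.38 + 635.95 = 1791.13
Index = 1806.87 / 1791.13 × 100 = 100.8788

100.9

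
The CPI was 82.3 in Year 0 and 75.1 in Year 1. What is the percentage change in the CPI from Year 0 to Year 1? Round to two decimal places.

-8.75%

Change = (75.1 − 82.3) / 82.3 × 100
       = -7.2 / 82.3 × 100 = -8.7485%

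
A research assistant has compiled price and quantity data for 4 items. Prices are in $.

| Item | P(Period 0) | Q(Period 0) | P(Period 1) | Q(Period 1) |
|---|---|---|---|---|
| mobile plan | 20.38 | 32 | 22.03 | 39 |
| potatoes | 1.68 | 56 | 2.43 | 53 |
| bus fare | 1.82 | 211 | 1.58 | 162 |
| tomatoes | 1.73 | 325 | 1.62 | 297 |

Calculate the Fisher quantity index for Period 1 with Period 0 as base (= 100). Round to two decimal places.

Laspeyres component (base-period weights):
ΣP(Period 0)Q(Period 1) = 20.38×39 + 1.68×53 + 1.82×162 + 1.73×297 = 794.82 + 89.04 + 294.84 + 513.81 = 1692.51
ΣP(Period 0)Q(Period 0) = 20.38×32 + 1.68×56 + 1.82×211 + 1.73×325 = 652.16 + 94.08 + 384.02 + 562.25 = 1692.51
L = 1692.51 / 1692.51 × 100 = 100.0000
Paasche component (current-period weights):
ΣP(Period 1)Q(Period 1) = 22.03×39 + 2.43×53 + 1.58×162 + 1.62×297 = 859.17 + 128.79 + 255.96 + 481.14 = 1725.06
ΣP(Period 1)Q(Period 0) = 22.03×32 + 2.43×56 + 1.58×211 + 1.62×325 = 704.96 + 136.08 + 333.38 + 526.5 = 1700.92
P = 1725.06 / 1700.92 × 100 = 101.4192
Fisher = √(L × P) = √(100.0000 × 101.4192) = 100.7071

100.71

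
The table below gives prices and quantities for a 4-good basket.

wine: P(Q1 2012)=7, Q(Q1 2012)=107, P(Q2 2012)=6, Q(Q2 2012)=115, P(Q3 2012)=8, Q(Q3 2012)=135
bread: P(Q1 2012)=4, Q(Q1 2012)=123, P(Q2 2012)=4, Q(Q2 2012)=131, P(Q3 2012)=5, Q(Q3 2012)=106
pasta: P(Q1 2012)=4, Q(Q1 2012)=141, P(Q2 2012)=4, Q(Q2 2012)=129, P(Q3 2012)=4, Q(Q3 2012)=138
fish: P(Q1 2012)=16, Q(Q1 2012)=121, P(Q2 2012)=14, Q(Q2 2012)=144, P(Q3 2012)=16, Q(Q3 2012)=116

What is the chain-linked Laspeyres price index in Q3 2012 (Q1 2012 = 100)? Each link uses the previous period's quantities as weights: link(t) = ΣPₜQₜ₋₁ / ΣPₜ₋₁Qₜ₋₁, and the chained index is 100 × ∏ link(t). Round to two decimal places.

106.38

Link Q1 2012→Q2 2012:
ΣP(Q2 2012)Q(Q1 2012) = 6×107 + 4×123 + 4×141 + 14×121 = 642 + 492 + 564 + 1694 = 3392
ΣP(Q1 2012)Q(Q1 2012) = 7×107 + 4×123 + 4×141 + 16×121 = 749 + 492 + 564 + 1936 = 3741
link = 3392/3741 = 0.906709
Link Q2 2012→Q3 2012:
ΣP(Q3 2012)Q(Q2 2012) = 8×115 + 5×131 + 4×129 + 16×144 = 920 + 655 + 516 + 2304 = 4395
ΣP(Q2 2012)Q(Q2 2012) = 6×115 + 4×131 + 4×129 + 14×144 = 690 + 524 + 516 + 2016 = 3746
link = 4395/3746 = 1.173251
Chained index = 100 × 0.906709 × 1.173251 = 106.3798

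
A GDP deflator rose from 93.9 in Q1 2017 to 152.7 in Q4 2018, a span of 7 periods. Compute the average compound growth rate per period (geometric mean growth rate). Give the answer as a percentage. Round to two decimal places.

7.19%

Growth factor = (152.7/93.9)^(1/7) = (1.626198)^(1/7) = 1.071933
Growth rate = 1.071933 − 1 = 0.071933 = 7.1933%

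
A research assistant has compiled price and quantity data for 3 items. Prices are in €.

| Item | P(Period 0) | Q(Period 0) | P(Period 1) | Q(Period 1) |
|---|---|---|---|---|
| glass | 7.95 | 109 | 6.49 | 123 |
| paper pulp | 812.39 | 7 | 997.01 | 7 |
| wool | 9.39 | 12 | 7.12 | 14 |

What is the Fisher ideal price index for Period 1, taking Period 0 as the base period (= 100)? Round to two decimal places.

116.25

Laspeyres component (base-period weights):
ΣP(Period 1)Q(Period 0) = 6.49×109 + 997.01×7 + 7.12×12 = 707.41 + 6979.07 + 85.44 = 7771.92
ΣP(Period 0)Q(Period 0) = 7.95×109 + 812.39×7 + 9.39×12 = 866.55 + 5686.73 + 112.68 = 6665.96
L = 7771.92 / 6665.96 × 100 = 116.5912
Paasche component (current-period weights):
ΣP(Period 1)Q(Period 1) = 6.49×123 + 997.01×7 + 7.12×14 = 798.27 + 6979.07 + 99.68 = 7877.02
ΣP(Period 0)Q(Period 1) = 7.95×123 + 812.39×7 + 9.39×14 = 977.85 + 5686.73 + 131.46 = 6796.04
P = 7877.02 / 6796.04 × 100 = 115.9060
Fisher = √(L × P) = √(116.5912 × 115.9060) = 116.2481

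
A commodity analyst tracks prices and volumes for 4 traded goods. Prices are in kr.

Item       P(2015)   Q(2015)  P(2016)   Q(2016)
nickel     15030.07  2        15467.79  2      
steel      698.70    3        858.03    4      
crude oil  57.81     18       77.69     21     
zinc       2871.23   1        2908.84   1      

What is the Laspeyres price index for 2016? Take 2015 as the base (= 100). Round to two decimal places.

Laspeyres price index uses base-period quantities as weights.
ΣP(2016)·Q(2015) = 15467.79×2 + 858.03×3 + 77.69×18 + 2908.84×1 = 30935.58 + 2574.09 + 1398.42 + 2908.84 = 37816.93
ΣP(2015)·Q(2015) = 15030.07×2 + 698.70×3 + 57.81×18 + 2871.23×1 = 30060.14 + 2096.1 + 1040.58 + 2871.23 = 36068.05
Index = 37816.93 / 36068.05 × 100 = 104.8488

104.85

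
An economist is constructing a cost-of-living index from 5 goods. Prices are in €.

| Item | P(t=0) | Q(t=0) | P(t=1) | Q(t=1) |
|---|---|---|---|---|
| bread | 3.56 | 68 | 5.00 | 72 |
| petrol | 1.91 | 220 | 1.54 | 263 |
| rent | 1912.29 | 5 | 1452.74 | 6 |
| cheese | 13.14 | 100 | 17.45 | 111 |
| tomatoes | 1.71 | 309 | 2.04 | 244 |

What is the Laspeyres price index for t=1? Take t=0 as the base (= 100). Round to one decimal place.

85.5

Laspeyres price index uses base-period quantities as weights.
ΣP(t=1)·Q(t=0) = 5.00×68 + 1.54×220 + 1452.74×5 + 17.45×100 + 2.04×309 = 340 + 338.8 + 7263.7 + 1745 + 630.36 = 10317.86
ΣP(t=0)·Q(t=0) = 3.56×68 + 1.91×220 + 1912.29×5 + 13.14×100 + 1.71×309 = 242.08 + 420.2 + 9561.45 + 1314 + 528.39 = 12066.12
Index = 10317.86 / 12066.12 × 100 = 85.5110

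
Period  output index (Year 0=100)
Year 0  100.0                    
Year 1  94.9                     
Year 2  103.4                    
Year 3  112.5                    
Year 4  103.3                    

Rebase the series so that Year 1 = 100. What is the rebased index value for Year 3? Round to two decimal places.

118.55

Rebased(Year 3) = 112.5 / 94.9 × 100 = 118.5458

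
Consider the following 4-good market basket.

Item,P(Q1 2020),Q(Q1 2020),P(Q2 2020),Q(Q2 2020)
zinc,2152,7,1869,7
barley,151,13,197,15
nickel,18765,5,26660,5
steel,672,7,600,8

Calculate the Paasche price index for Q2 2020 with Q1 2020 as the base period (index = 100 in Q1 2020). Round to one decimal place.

Paasche price index uses current-period quantities as weights.
ΣP(Q2 2020)·Q(Q2 2020) = 1869×7 + 197×15 + 26660×5 + 600×8 = 13083 + 2955 + 133300 + 4800 = 154138
ΣP(Q1 2020)·Q(Q2 2020) = 2152×7 + 151×15 + 18765×5 + 672×8 = 15064 + 2265 + 93825 + 5376 = 116530
Index = 154138 / 116530 × 100 = 132.2732

132.3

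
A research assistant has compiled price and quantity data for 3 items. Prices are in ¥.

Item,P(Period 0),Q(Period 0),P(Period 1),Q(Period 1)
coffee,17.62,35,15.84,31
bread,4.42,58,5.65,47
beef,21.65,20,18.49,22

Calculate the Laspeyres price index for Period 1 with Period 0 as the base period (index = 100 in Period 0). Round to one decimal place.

95.9

Laspeyres price index uses base-period quantities as weights.
ΣP(Period 1)·Q(Period 0) = 15.84×35 + 5.65×58 + 18.49×20 = 554.4 + 327.7 + 369.8 = 1251.9
ΣP(Period 0)·Q(Period 0) = 17.62×35 + 4.42×58 + 21.65×20 = 616.7 + 256.36 + 433 = 1306.06
Index = 1251.9 / 1306.06 × 100 = 95.8532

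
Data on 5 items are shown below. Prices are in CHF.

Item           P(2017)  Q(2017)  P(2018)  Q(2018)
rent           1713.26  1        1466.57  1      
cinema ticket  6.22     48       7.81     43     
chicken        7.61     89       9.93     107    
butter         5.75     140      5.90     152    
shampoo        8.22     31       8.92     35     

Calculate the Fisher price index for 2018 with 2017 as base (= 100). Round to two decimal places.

Laspeyres component (base-period weights):
ΣP(2018)Q(2017) = 1466.57×1 + 7.81×48 + 9.93×89 + 5.90×140 + 8.92×31 = 1466.57 + 374.88 + 883.77 + 826 + 276.52 = 3827.74
ΣP(2017)Q(2017) = 1713.26×1 + 6.22×48 + 7.61×89 + 5.75×140 + 8.22×31 = 1713.26 + 298.56 + 677.29 + 805 + 254.82 = 3748.93
L = 3827.74 / 3748.93 × 100 = 102.1022
Paasche component (current-period weights):
ΣP(2018)Q(2018) = 1466.57×1 + 7.81×43 + 9.93×107 + 5.90×152 + 8.92×35 = 1466.57 + 335.83 + 1062.51 + 896.8 + 312.2 = 4073.91
ΣP(2017)Q(2018) = 1713.26×1 + 6.22×43 + 7.61×107 + 5.75×152 + 8.22×35 = 1713.26 + 267.46 + 814.27 + 874 + 287.7 = 3956.69
P = 4073.91 / 3956.69 × 100 = 102.9626
Fisher = √(L × P) = √(102.1022 × 102.9626) = 102.5315

102.53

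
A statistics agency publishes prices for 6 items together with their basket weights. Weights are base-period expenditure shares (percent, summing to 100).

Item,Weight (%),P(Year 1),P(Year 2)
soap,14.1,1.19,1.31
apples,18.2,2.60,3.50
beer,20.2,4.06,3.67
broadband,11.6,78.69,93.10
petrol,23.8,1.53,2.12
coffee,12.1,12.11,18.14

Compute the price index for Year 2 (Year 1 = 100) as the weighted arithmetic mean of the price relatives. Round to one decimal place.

soap: 14.1 × (1.31/1.19) = 14.1 × 1.100840 = 15.5218
apples: 18.2 × (3.50/2.60) = 18.2 × 1.346154 = 24.5000
beer: 20.2 × (3.67/4.06) = 20.2 × 0.903941 = 18.2596
broadband: 11.6 × (93.10/78.69) = 11.6 × 1.183124 = 13.7242
petrol: 23.8 × (2.12/1.53) = 23.8 × 1.385621 = 32.9778
coffee: 12.1 × (18.14/12.11) = 12.1 × 1.497936 = 18.1250
Index = Σ wᵢ·(p₁ᵢ/p₀ᵢ) = 15.5218 + 24.5000 + 18.2596 + 13.7242 + 32.9778 + 18.1250 = 123.1085

123.1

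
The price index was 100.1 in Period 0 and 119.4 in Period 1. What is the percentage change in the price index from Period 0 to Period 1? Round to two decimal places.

19.28%

Change = (119.4 − 100.1) / 100.1 × 100
       = 19.3 / 100.1 × 100 = 19.2807%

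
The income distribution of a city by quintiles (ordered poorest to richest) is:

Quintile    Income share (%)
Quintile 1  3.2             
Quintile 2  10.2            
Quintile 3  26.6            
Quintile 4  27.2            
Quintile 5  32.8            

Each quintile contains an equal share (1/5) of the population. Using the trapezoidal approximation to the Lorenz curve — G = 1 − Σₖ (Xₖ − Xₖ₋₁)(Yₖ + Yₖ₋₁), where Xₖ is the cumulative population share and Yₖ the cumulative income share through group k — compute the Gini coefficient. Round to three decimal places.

Cumulative income shares Yₖ: 0.0320, 0.1340, 0.4000, 0.6720, 1.0000
Σ (Xₖ−Xₖ₋₁)(Yₖ+Yₖ₋₁) = (1/5)(0.0320+0.0000) + (1/5)(0.1340+0.0320) + (1/5)(0.4000+0.1340) + (1/5)(0.6720+0.4000) + (1/5)(1.0000+0.6720)
  = 0.0064 + 0.0332 + 0.1068 + 0.2144 + 0.3344 = 0.6952
G = 1 − 0.6952 = 0.3048

0.305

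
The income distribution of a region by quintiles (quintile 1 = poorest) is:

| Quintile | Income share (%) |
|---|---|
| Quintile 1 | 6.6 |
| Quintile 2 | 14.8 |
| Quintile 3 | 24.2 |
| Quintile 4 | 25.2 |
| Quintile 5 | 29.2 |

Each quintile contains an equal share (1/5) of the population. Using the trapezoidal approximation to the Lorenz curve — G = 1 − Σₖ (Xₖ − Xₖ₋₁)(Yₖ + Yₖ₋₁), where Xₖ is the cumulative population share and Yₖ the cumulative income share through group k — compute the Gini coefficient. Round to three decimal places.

0.222

Cumulative income shares Yₖ: 0.0660, 0.2140, 0.4560, 0.7080, 1.0000
Σ (Xₖ−Xₖ₋₁)(Yₖ+Yₖ₋₁) = (1/5)(0.0660+0.0000) + (1/5)(0.2140+0.0660) + (1/5)(0.4560+0.2140) + (1/5)(0.7080+0.4560) + (1/5)(1.0000+0.7080)
  = 0.0132 + 0.0560 + 0.1340 + 0.2328 + 0.3416 = 0.7776
G = 1 − 0.7776 = 0.2224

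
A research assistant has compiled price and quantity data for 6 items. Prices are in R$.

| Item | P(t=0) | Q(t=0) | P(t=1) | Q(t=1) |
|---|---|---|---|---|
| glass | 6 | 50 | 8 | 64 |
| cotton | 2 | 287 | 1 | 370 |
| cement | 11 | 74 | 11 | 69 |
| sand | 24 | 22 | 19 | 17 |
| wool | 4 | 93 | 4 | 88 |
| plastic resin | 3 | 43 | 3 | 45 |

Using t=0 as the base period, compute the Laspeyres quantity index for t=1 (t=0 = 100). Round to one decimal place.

Laspeyres quantity index uses base-period prices as weights.
ΣP(t=0)·Q(t=1) = 6×64 + 2×370 + 11×69 + 24×17 + 4×88 + 3×45 = 384 + 740 + 759 + 408 + 352 + 135 = 2778
ΣP(t=0)·Q(t=0) = 6×50 + 2×287 + 11×74 + 24×22 + 4×93 + 3×43 = 300 + 574 + 814 + 528 + 372 + 129 = 2717
Index = 2778 / 2717 × 100 = 102.2451

102.2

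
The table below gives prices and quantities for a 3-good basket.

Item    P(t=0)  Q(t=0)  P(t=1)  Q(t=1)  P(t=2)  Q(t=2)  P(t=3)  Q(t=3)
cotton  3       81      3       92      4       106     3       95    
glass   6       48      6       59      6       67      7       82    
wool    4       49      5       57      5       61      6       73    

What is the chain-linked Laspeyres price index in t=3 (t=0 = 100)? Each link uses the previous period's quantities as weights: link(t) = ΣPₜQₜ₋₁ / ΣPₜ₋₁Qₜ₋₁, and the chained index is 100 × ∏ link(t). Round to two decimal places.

119.76

Link t=0→t=1:
ΣP(t=1)Q(t=0) = 3×81 + 6×48 + 5×49 = 243 + 288 + 245 = 776
ΣP(t=0)Q(t=0) = 3×81 + 6×48 + 4×49 = 243 + 288 + 196 = 727
link = 776/727 = 1.067400
Link t=1→t=2:
ΣP(t=2)Q(t=1) = 4×92 + 6×59 + 5×57 = 368 + 354 + 285 = 1007
ΣP(t=1)Q(t=1) = 3×92 + 6×59 + 5×57 = 276 + 354 + 285 = 915
link = 1007/915 = 1.100546
Link t=2→t=3:
ΣP(t=3)Q(t=2) = 3×106 + 7×67 + 6×61 = 318 + 469 + 366 = 1153
ΣP(t=2)Q(t=2) = 4×106 + 6×67 + 5×61 = 424 + 402 + 305 = 1131
link = 1153/1131 = 1.019452
Chained index = 100 × 1.067400 × 1.100546 × 1.019452 = 119.7574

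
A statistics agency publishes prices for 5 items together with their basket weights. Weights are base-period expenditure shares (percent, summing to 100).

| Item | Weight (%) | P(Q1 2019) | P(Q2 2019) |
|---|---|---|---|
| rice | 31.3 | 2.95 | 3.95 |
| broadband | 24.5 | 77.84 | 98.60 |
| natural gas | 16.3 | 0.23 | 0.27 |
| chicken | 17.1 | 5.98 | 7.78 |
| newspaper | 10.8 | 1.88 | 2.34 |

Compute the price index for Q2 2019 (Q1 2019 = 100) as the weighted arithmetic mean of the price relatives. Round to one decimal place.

rice: 31.3 × (3.95/2.95) = 31.3 × 1.338983 = 41.9102
broadband: 24.5 × (98.60/77.84) = 24.5 × 1.266701 = 31.0342
natural gas: 16.3 × (0.27/0.23) = 16.3 × 1.173913 = 19.1348
chicken: 17.1 × (7.78/5.98) = 17.1 × 1.301003 = 22.2472
newspaper: 10.8 × (2.34/1.88) = 10.8 × 1.244681 = 13.4426
Index = Σ wᵢ·(p₁ᵢ/p₀ᵢ) = 41.9102 + 31.0342 + 19.1348 + 22.2472 + 13.4426 = 127.7688

127.8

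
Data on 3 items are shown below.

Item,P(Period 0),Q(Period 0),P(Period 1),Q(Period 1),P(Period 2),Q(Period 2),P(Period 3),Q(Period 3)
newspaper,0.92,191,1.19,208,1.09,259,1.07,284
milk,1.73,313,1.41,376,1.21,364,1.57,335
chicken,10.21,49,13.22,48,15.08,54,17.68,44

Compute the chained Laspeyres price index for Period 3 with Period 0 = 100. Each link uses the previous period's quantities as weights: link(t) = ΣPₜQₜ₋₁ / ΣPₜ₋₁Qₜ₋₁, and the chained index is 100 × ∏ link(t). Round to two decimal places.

126.25

Link Period 0→Period 1:
ΣP(Period 1)Q(Period 0) = 1.19×191 + 1.41×313 + 13.22×49 = 227.29 + 441.33 + 647.78 = 1316.4
ΣP(Period 0)Q(Period 0) = 0.92×191 + 1.73×313 + 10.21×49 = 175.72 + 541.49 + 500.29 = 1217.5
link = 1316.4/1217.5 = 1.081232
Link Period 1→Period 2:
ΣP(Period 2)Q(Period 1) = 1.09×208 + 1.21×376 + 15.08×48 = 226.72 + 454.96 + 723.84 = 1405.52
ΣP(Period 1)Q(Period 1) = 1.19×208 + 1.41×376 + 13.22×48 = 247.52 + 530.16 + 634.56 = 1412.24
link = 1405.52/1412.24 = 0.995242
Link Period 2→Period 3:
ΣP(Period 3)Q(Period 2) = 1.07×259 + 1.57×364 + 17.68×54 = 277.13 + 571.48 + 954.72 = 1803.33
ΣP(Period 2)Q(Period 2) = 1.09×259 + 1.21×364 + 15.08×54 = 282.31 + 440.44 + 814.32 = 1537.07
link = 1803.33/1537.07 = 1.173226
Chained index = 100 × 1.081232 × 0.995242 × 1.173226 = 126.2493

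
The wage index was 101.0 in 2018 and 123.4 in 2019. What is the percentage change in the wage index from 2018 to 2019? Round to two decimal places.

Change = (123.4 − 101.0) / 101.0 × 100
       = 22.4 / 101.0 × 100 = 22.1782%

22.18%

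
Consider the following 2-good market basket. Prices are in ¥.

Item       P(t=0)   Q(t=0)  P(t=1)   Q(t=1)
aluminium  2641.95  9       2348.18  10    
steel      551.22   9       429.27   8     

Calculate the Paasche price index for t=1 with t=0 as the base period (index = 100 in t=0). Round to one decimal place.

Paasche price index uses current-period quantities as weights.
ΣP(t=1)·Q(t=1) = 2348.18×10 + 429.27×8 = 23481.8 + 3434.16 = 26915.96
ΣP(t=0)·Q(t=1) = 2641.95×10 + 551.22×8 = 26419.5 + 4409.76 = 30829.26
Index = 26915.96 / 30829.26 × 100 = 87.3065

87.3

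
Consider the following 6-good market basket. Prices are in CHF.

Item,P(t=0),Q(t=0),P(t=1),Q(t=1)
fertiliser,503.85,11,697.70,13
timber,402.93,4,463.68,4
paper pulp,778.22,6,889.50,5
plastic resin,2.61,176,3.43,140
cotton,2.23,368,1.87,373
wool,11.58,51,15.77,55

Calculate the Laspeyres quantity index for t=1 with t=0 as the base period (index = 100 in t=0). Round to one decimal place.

101.4

Laspeyres quantity index uses base-period prices as weights.
ΣP(t=0)·Q(t=1) = 503.85×13 + 402.93×4 + 778.22×5 + 2.61×140 + 2.23×373 + 11.58×55 = 6550.05 + 1611.72 + 3891.1 + 365.4 + 831.79 + 636.9 = 13886.96
ΣP(t=0)·Q(t=0) = 503.85×11 + 402.93×4 + 778.22×6 + 2.61×176 + 2.23×368 + 11.58×51 = 5542.35 + 1611.72 + 4669.32 + 459.36 + 820.64 + 590.58 = 13693.97
Index = 13886.96 / 13693.97 × 100 = 101.4093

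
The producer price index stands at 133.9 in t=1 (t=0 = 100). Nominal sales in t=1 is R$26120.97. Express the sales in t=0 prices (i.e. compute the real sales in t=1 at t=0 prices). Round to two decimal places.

Real = Nominal ÷ (Index/100) = 26120.97 ÷ (133.9/100)
     = 26120.97 ÷ 1.339 = 19507.8193

19507.82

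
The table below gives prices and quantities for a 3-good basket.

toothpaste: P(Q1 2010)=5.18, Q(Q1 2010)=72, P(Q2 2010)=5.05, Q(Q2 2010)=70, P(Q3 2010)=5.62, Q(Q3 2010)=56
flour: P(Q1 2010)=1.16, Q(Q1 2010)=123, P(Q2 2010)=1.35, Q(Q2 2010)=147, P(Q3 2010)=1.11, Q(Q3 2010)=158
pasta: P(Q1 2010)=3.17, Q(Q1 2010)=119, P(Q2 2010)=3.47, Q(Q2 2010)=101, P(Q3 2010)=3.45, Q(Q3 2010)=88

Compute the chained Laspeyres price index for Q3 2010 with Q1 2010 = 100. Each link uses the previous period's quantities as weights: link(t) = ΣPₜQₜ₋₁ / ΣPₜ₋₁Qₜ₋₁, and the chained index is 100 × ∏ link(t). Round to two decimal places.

Link Q1 2010→Q2 2010:
ΣP(Q2 2010)Q(Q1 2010) = 5.05×72 + 1.35×123 + 3.47×119 = 363.6 + 166.05 + 412.93 = 942.58
ΣP(Q1 2010)Q(Q1 2010) = 5.18×72 + 1.16×123 + 3.17×119 = 372.96 + 142.68 + 377.23 = 892.87
link = 942.58/892.87 = 1.055674
Link Q2 2010→Q3 2010:
ΣP(Q3 2010)Q(Q2 2010) = 5.62×70 + 1.11×147 + 3.45×101 = 393.4 + 163.17 + 348.45 = 905.02
ΣP(Q2 2010)Q(Q2 2010) = 5.05×70 + 1.35×147 + 3.47×101 = 353.5 + 198.45 + 350.47 = 902.42
link = 905.02/902.42 = 1.002881
Chained index = 100 × 1.055674 × 1.002881 = 105.8716

105.87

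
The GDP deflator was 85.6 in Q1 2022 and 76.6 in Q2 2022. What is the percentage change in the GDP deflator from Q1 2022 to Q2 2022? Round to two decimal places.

-10.51%

Change = (76.6 − 85.6) / 85.6 × 100
       = -9.0 / 85.6 × 100 = -10.5140%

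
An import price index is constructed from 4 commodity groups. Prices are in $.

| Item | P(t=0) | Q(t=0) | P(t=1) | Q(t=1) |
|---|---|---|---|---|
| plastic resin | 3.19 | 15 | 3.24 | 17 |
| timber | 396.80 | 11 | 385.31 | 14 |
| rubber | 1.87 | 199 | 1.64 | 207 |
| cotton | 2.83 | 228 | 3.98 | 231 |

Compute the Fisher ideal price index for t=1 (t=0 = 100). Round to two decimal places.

101.27

Laspeyres component (base-period weights):
ΣP(t=1)Q(t=0) = 3.24×15 + 385.31×11 + 1.64×199 + 3.98×228 = 48.6 + 4238.41 + 326.36 + 907.44 = 5520.81
ΣP(t=0)Q(t=0) = 3.19×15 + 396.80×11 + 1.87×199 + 2.83×228 = 47.85 + 4364.8 + 372.13 + 645.24 = 5430.02
L = 5520.81 / 5430.02 × 100 = 101.6720
Paasche component (current-period weights):
ΣP(t=1)Q(t=1) = 3.24×17 + 385.31×14 + 1.64×207 + 3.98×231 = 55.08 + 5394.34 + 339.48 + 919.38 = 6708.28
ΣP(t=0)Q(t=1) = 3.19×17 + 396.80×14 + 1.87×207 + 2.83×231 = 54.23 + 5555.2 + 387.09 + 653.73 = 6650.25
P = 6708.28 / 6650.25 × 100 = 100.8726
Fisher = √(L × P) = √(101.6720 × 100.8726) = 101.2715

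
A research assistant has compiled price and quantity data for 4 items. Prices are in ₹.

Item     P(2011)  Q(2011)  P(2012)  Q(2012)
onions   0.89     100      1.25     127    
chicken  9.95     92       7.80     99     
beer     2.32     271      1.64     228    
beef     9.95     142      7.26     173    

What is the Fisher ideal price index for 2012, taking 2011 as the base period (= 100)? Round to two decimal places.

Laspeyres component (base-period weights):
ΣP(2012)Q(2011) = 1.25×100 + 7.80×92 + 1.64×271 + 7.26×142 = 125 + 717.6 + 444.44 + 1030.92 = 2317.96
ΣP(2011)Q(2011) = 0.89×100 + 9.95×92 + 2.32×271 + 9.95×142 = 89 + 915.4 + 628.72 + 1412.9 = 3046.02
L = 2317.96 / 3046.02 × 100 = 76.0980
Paasche component (current-period weights):
ΣP(2012)Q(2012) = 1.25×127 + 7.80×99 + 1.64×228 + 7.26×173 = 158.75 + 772.2 + 373.92 + 1255.98 = 2560.85
ΣP(2011)Q(2012) = 0.89×127 + 9.95×99 + 2.32×228 + 9.95×173 = 113.03 + 985.05 + 528.96 + 1721.35 = 3348.39
P = 2560.85 / 3348.39 × 100 = 76.4800
Fisher = √(L × P) = √(76.0980 × 76.4800) = 76.2888

76.29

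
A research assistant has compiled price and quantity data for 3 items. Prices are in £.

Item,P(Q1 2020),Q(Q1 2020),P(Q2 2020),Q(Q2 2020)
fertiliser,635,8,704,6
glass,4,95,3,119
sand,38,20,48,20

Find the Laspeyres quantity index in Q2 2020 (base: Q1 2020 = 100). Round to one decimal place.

81.1

Laspeyres quantity index uses base-period prices as weights.
ΣP(Q1 2020)·Q(Q2 2020) = 635×6 + 4×119 + 38×20 = 3810 + 476 + 760 = 5046
ΣP(Q1 2020)·Q(Q1 2020) = 635×8 + 4×95 + 38×20 = 5080 + 380 + 760 = 6220
Index = 5046 / 6220 × 100 = 81.1254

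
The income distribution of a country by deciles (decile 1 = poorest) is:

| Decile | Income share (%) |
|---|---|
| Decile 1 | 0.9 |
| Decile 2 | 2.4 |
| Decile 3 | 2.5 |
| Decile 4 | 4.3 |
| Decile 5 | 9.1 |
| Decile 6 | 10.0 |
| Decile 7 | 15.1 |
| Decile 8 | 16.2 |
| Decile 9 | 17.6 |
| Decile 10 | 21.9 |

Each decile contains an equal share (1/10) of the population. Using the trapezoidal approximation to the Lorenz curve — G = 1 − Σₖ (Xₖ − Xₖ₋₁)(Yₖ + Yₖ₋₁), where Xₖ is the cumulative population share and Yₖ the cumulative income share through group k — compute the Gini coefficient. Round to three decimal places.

Cumulative income shares Yₖ: 0.0090, 0.0330, 0.0580, 0.1010, 0.1920, 0.2920, 0.4430, 0.6050, 0.7810, 1.0000
Σ (Xₖ−Xₖ₋₁)(Yₖ+Yₖ₋₁) = (1/10)(0.0090+0.0000) + (1/10)(0.0330+0.0090) + (1/10)(0.0580+0.0330) + (1/10)(0.1010+0.0580) + (1/10)(0.1920+0.1010) + (1/10)(0.2920+0.1920) + (1/10)(0.4430+0.2920) + (1/10)(0.6050+0.4430) + (1/10)(0.7810+0.6050) + (1/10)(1.0000+0.7810)
  = 0.0009 + 0.0042 + 0.0091 + 0.0159 + 0.0293 + 0.0484 + 0.0735 + 0.1048 + 0.1386 + 0.1781 = 0.6028
G = 1 − 0.6028 = 0.3972

0.397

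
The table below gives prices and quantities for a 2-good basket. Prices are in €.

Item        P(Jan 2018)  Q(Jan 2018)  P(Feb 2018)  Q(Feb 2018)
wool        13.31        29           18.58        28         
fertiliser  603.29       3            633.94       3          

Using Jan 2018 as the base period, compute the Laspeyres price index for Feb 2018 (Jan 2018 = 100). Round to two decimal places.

Laspeyres price index uses base-period quantities as weights.
ΣP(Feb 2018)·Q(Jan 2018) = 18.58×29 + 633.94×3 = 538.82 + 1901.82 = 2440.64
ΣP(Jan 2018)·Q(Jan 2018) = 13.31×29 + 603.29×3 = 385.99 + 1809.87 = 2195.86
Index = 2440.64 / 2195.86 × 100 = 111.1473

111.15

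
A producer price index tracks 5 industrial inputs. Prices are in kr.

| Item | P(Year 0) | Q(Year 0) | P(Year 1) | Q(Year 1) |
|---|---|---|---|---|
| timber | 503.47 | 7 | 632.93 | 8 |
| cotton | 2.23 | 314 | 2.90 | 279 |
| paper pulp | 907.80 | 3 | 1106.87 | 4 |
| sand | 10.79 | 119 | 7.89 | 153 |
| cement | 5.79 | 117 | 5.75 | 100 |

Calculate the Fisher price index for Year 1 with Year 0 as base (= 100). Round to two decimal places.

Laspeyres component (base-period weights):
ΣP(Year 1)Q(Year 0) = 632.93×7 + 2.90×314 + 1106.87×3 + 7.89×119 + 5.75×117 = 4430.51 + 910.6 + 3320.61 + 938.91 + 672.75 = 10273.38
ΣP(Year 0)Q(Year 0) = 503.47×7 + 2.23×314 + 907.80×3 + 10.79×119 + 5.79×117 = 3524.29 + 700.22 + 2723.4 + 1284.01 + 677.43 = 8909.35
L = 10273.38 / 8909.35 × 100 = 115.3101
Paasche component (current-period weights):
ΣP(Year 1)Q(Year 1) = 632.93×8 + 2.90×279 + 1106.87×4 + 7.89×153 + 5.75×100 = 5063.44 + 809.1 + 4427.48 + 1207.17 + 575 = 12082.19
ΣP(Year 0)Q(Year 1) = 503.47×8 + 2.23×279 + 907.80×4 + 10.79×153 + 5.79×100 = 4027.76 + 622.17 + 3631.2 + 1650.87 + 579 = 10511
P = 12082.19 / 10511 × 100 = 114.9481
Fisher = √(L × P) = √(115.3101 × 114.9481) = 115.1289

115.13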